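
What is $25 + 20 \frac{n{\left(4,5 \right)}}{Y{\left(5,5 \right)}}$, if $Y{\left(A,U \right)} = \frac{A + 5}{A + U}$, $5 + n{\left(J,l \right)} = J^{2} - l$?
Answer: $145$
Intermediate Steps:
$n{\left(J,l \right)} = -5 + J^{2} - l$ ($n{\left(J,l \right)} = -5 + \left(J^{2} - l\right) = -5 + J^{2} - l$)
$Y{\left(A,U \right)} = \frac{5 + A}{A + U}$
$25 + 20 \frac{n{\left(4,5 \right)}}{Y{\left(5,5 \right)}} = 25 + 20 \frac{-5 + 4^{2} - 5}{\frac{1}{5 + 5} \left(5 + 5\right)} = 25 + 20 \frac{-5 + 16 - 5}{\frac{1}{10} \cdot 10} = 25 + 20 \frac{6}{\frac{1}{10} \cdot 10} = 25 + 20 \cdot \frac{6}{1} = 25 + 20 \cdot 6 \cdot 1 = 25 + 20 \cdot 6 = 25 + 120 = 145$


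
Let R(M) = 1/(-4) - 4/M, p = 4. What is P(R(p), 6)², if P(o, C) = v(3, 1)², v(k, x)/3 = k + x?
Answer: 20736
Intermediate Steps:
v(k, x) = 3*k + 3*x (v(k, x) = 3*(k + x) = 3*k + 3*x)
R(M) = -¼ - 4/M (R(M) = 1*(-¼) - 4/M = -¼ - 4/M)
P(o, C) = 144 (P(o, C) = (3*3 + 3*1)² = (9 + 3)² = 12² = 144)
P(R(p), 6)² = 144² = 20736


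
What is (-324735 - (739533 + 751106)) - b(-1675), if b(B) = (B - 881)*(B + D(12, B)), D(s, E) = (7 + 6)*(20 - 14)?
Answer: -5897306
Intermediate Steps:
D(s, E) = 78 (D(s, E) = 13*6 = 78)
b(B) = (-881 + B)*(78 + B) (b(B) = (B - 881)*(B + 78) = (-881 + B)*(78 + B))
(-324735 - (739533 + 751106)) - b(-1675) = (-324735 - (739533 + 751106)) - (-68718 + (-1675)**2 - 803*(-1675)) = (-324735 - 1*1490639) - (-68718 + 2805625 + 1345025) = (-324735 - 1490639) - 1*4081932 = -1815374 - 4081932 = -5897306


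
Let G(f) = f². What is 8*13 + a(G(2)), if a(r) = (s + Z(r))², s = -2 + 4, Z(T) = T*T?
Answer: 428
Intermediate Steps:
Z(T) = T²
s = 2
a(r) = (2 + r²)²
8*13 + a(G(2)) = 8*13 + (2 + (2²)²)² = 104 + (2 + 4²)² = 104 + (2 + 16)² = 104 + 18² = 104 + 324 = 428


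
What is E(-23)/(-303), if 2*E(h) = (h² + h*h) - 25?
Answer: -1033/606 ≈ -1.7046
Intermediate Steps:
E(h) = -25/2 + h² (E(h) = ((h² + h*h) - 25)/2 = ((h² + h²) - 25)/2 = (2*h² - 25)/2 = (-25 + 2*h²)/2 = -25/2 + h²)
E(-23)/(-303) = (-25/2 + (-23)²)/(-303) = (-25/2 + 529)*(-1/303) = (1033/2)*(-1/303) = -1033/606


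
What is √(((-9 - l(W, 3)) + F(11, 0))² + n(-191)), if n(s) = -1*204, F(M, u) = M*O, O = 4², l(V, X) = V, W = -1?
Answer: 2*√7005 ≈ 167.39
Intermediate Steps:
O = 16
F(M, u) = 16*M (F(M, u) = M*16 = 16*M)
n(s) = -204
√(((-9 - l(W, 3)) + F(11, 0))² + n(-191)) = √(((-9 - 1*(-1)) + 16*11)² - 204) = √(((-9 + 1) + 176)² - 204) = √((-8 + 176)² - 204) = √(168² - 204) = √(28224 - 204) = √28020 = 2*√7005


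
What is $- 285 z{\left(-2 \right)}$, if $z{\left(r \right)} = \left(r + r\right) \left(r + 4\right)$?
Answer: $2280$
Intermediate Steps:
$z{\left(r \right)} = 2 r \left(4 + r\right)$
$- 285 z{\left(-2 \right)} = - 285 \cdot 2 \left(-2\right) \left(4 - 2\right) = - 285 \cdot 2 \left(-2\right) 2 = \left(-285\right) \left(-8\right) = 2280$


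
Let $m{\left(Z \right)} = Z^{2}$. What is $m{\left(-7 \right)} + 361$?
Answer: $410$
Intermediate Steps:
$m{\left(-7 \right)} + 361 = \left(-7\right)^{2} + 361 = 49 + 361 = 410$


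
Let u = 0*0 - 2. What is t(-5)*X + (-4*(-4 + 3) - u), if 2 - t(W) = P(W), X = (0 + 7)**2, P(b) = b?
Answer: 349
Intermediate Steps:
X = 49 (X = 7**2 = 49)
t(W) = 2 - W
u = -2 (u = 0 - 2 = -2)
t(-5)*X + (-4*(-4 + 3) - u) = (2 - 1*(-5))*49 + (-4*(-4 + 3) - 1*(-2)) = (2 + 5)*49 + (-4*(-1) + 2) = 7*49 + (4 + 2) = 343 + 6 = 349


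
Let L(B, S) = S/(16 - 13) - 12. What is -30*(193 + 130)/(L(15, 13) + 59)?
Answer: -14535/77 ≈ -188.77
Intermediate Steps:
L(B, S) = -12 + S/3 (L(B, S) = S/3 - 12 = -12 + S/3)
-30*(193 + 130)/(L(15, 13) + 59) = -30*(193 + 130)/((-12 + (⅓)*13) + 59) = -9690/((-12 + 13/3) + 59) = -9690/(-23/3 + 59) = -9690/154/3 = -9690*3/154 = -30*969/154 = -14535/77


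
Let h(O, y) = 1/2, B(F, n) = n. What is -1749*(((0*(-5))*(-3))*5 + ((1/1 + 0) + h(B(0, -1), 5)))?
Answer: -5247/2 ≈ -2623.5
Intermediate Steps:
h(O, y) = 1/2
-1749*(((0*(-5))*(-3))*5 + ((1/1 + 0) + h(B(0, -1), 5))) = -1749*(((0*(-5))*(-3))*5 + ((1/1 + 0) + 1/2)) = -1749*((0*(-3))*5 + ((1 + 0) + 1/2)) = -1749*(0*5 + (1 + 1/2)) = -1749*(0 + 3/2) = -1749*3/2 = -5247/2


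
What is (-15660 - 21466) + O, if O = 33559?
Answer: -3567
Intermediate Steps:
(-15660 - 21466) + O = (-15660 - 21466) + 33559 = -37126 + 33559 = -3567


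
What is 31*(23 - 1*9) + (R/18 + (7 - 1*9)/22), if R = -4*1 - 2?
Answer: 14308/33 ≈ 433.58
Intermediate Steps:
R = -6 (R = -4 - 2 = -6)
31*(23 - 1*9) + (R/18 + (7 - 1*9)/22) = 31*(23 - 1*9) + (-6/18 + (7 - 1*9)/22) = 31*(23 - 9) + (-6*1/18 + (7 - 9)*(1/22)) = 31*14 + (-⅓ - 2*1/22) = 434 + (-⅓ - 1/11) = 434 - 14/33 = 14308/33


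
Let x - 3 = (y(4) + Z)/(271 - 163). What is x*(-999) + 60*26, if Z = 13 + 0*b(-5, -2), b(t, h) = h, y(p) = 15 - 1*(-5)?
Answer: -6969/4 ≈ -1742.3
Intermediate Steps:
y(p) = 20 (y(p) = 15 + 5 = 20)
Z = 13 (Z = 13 + 0*(-2) = 13 + 0 = 13)
x = 119/36 (x = 3 + (20 + 13)/(271 - 163) = 3 + 33/108 = 3 + 33*(1/108) = 3 + 11/36 = 119/36 ≈ 3.3056)
x*(-999) + 60*26 = (119/36)*(-999) + 60*26 = -13209/4 + 1560 = -6969/4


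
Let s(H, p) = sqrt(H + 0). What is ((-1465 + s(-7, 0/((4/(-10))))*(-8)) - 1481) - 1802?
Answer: -4748 - 8*I*sqrt(7) ≈ -4748.0 - 21.166*I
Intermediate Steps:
s(H, p) = sqrt(H)
((-1465 + s(-7, 0/((4/(-10))))*(-8)) - 1481) - 1802 = ((-1465 + sqrt(-7)*(-8)) - 1481) - 1802 = ((-1465 + (I*sqrt(7))*(-8)) - 1481) - 1802 = ((-1465 - 8*I*sqrt(7)) - 1481) - 1802 = (-2946 - 8*I*sqrt(7)) - 1802 = -4748 - 8*I*sqrt(7)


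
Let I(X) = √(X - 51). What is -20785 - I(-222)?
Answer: -20785 - I*√273 ≈ -20785.0 - 16.523*I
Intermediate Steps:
I(X) = √(-51 + X)
-20785 - I(-222) = -20785 - √(-51 - 222) = -20785 - √(-273) = -20785 - I*√273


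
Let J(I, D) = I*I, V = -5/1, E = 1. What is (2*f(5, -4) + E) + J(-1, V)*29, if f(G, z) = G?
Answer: 40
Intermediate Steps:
V = -5 (V = -5*1 = -5)
J(I, D) = I²
(2*f(5, -4) + E) + J(-1, V)*29 = (2*5 + 1) + (-1)²*29 = (10 + 1) + 1*29 = 11 + 29 = 40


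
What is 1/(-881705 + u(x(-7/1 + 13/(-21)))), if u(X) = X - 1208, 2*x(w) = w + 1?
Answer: -42/37082485 ≈ -1.1326e-6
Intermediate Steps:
x(w) = ½ + w/2 (x(w) = (w + 1)/2 = (1 + w)/2 = ½ + w/2)
u(X) = -1208 + X
1/(-881705 + u(x(-7/1 + 13/(-21)))) = 1/(-881705 + (-1208 + (½ + (-7/1 + 13/(-21))/2))) = 1/(-881705 + (-1208 + (½ + (-7*1 + 13*(-1/21))/2))) = 1/(-881705 + (-1208 + (½ + (-7 - 13/21)/2))) = 1/(-881705 + (-1208 + (½ + (½)*(-160/21)))) = 1/(-881705 + (-1208 + (½ - 80/21))) = 1/(-881705 + (-1208 - 139/42)) = 1/(-881705 - 50875/42) = 1/(-37082485/42) = -42/37082485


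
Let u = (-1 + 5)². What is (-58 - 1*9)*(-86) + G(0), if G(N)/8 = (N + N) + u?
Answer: 5890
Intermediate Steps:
u = 16 (u = 4² = 16)
G(N) = 128 + 16*N (G(N) = 8*((N + N) + 16) = 8*(2*N + 16) = 8*(16 + 2*N) = 128 + 16*N)
(-58 - 1*9)*(-86) + G(0) = (-58 - 1*9)*(-86) + (128 + 16*0) = (-58 - 9)*(-86) + (128 + 0) = -67*(-86) + 128 = 5762 + 128 = 5890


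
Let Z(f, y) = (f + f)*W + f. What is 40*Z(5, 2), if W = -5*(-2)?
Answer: 4200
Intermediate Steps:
W = 10
Z(f, y) = 21*f (Z(f, y) = (f + f)*10 + f = (2*f)*10 + f = 20*f + f = 21*f)
40*Z(5, 2) = 40*(21*5) = 40*105 = 4200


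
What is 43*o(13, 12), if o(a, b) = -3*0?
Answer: 0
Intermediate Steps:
o(a, b) = 0
43*o(13, 12) = 43*0 = 0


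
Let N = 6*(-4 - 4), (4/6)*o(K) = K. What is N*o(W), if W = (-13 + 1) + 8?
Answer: 288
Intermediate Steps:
W = -4 (W = -12 + 8 = -4)
o(K) = 3*K/2
N = -48 (N = 6*(-8) = -48)
N*o(W) = -72*(-4) = -48*(-6) = 288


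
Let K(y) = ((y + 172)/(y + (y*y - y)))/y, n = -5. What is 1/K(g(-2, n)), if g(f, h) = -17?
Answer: -4913/155 ≈ -31.697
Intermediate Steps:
K(y) = (172 + y)/y³ (K(y) = ((172 + y)/(y + (y² - y)))/y = ((172 + y)/(y²))/y = ((172 + y)/y²)/y = (172 + y)/y³)
1/K(g(-2, n)) = 1/((172 - 17)/(-17)³) = 1/(-1/4913*155) = 1/(-155/4913) = -4913/155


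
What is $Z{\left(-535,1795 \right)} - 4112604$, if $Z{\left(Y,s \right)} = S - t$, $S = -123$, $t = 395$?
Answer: $-4113122$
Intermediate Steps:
$Z{\left(Y,s \right)} = -518$ ($Z{\left(Y,s \right)} = -123 - 395 = -518$)
$Z{\left(-535,1795 \right)} - 4112604 = -518 - 4112604 = -4113122$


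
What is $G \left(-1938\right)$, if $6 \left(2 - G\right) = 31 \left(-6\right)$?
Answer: $-63954$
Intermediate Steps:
$G = 33$ ($G = 2 - \frac{31 \left(-6\right)}{6} = 2 - -31 = 2 + 31 = 33$)
$G \left(-1938\right) = 33 \left(-1938\right) = -63954$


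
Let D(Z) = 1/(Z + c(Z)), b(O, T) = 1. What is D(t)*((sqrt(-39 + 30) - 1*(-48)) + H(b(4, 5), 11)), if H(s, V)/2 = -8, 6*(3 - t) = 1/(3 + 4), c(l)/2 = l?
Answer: 448/125 + 42*I/125 ≈ 3.584 + 0.336*I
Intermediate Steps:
c(l) = 2*l
t = 125/42 (t = 3 - 1/(6*(3 + 4)) = 3 - 1/6/7 = 3 - 1/6*1/7 = 3 - 1/42 = 125/42 ≈ 2.9762)
D(Z) = 1/(3*Z) (D(Z) = 1/(Z + 2*Z) = 1/(3*Z))
H(s, V) = -16 (H(s, V) = 2*(-8) = -16)
D(t)*((sqrt(-39 + 30) - 1*(-48)) + H(b(4, 5), 11)) = (1/(3*(125/42)))*((sqrt(-39 + 30) - 1*(-48)) - 16) = ((1/3)*(42/125))*((sqrt(-9) + 48) - 16) = 14*((3*I + 48) - 16)/125 = 14*((48 + 3*I) - 16)/125 = 14*(32 + 3*I)/125 = 448/125 + 42*I/125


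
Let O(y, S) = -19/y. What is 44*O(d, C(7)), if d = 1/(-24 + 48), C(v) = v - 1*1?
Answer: -20064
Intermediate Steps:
C(v) = -1 + v (C(v) = v - 1 = -1 + v)
d = 1/24 ≈ 0.041667
44*O(d, C(7)) = 44*(-19/1/24) = 44*(-19*24) = 44*(-456) = -20064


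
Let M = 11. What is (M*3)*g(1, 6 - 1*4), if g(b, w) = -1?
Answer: -33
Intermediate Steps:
(M*3)*g(1, 6 - 1*4) = (11*3)*(-1) = 33*(-1) = -33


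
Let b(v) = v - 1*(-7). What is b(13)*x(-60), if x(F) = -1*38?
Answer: -760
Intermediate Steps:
b(v) = 7 + v (b(v) = v + 7 = 7 + v)
x(F) = -38
b(13)*x(-60) = (7 + 13)*(-38) = 20*(-38) = -760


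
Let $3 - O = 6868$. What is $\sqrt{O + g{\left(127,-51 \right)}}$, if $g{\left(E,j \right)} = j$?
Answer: $2 i \sqrt{1729} \approx 83.162 i$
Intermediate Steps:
$O = -6865$ ($O = 3 - 6868 = -6865$)
$\sqrt{O + g{\left(127,-51 \right)}} = \sqrt{-6865 - 51} = \sqrt{-6916} = 2 i \sqrt{1729}$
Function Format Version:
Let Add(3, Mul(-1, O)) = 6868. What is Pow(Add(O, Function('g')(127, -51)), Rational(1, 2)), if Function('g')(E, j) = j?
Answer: Mul(2, I, Pow(1729, Rational(1, 2))) ≈ Mul(83.162, I)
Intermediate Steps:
O = -6865 (O = Add(3, Mul(-1, 6868)) = Add(3, -6868) = -6865)
Pow(Add(O, Function('g')(127, -51)), Rational(1, 2)) = Pow(Add(-6865, -51), Rational(1, 2)) = Pow(-6916, Rational(1, 2)) = Mul(2, I, Pow(1729, Rational(1, 2)))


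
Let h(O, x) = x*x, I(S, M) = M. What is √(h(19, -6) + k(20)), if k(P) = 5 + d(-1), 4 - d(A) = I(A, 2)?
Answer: √43 ≈ 6.5574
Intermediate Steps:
h(O, x) = x²
d(A) = 2 (d(A) = 4 - 1*2 = 4 - 2 = 2)
k(P) = 7 (k(P) = 5 + 2 = 7)
√(h(19, -6) + k(20)) = √((-6)² + 7) = √(36 + 7) = √43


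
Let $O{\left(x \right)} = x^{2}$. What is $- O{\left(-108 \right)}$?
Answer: $-11664$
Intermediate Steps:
$- O{\left(-108 \right)} = - \left(-108\right)^{2} = \left(-1\right) 11664 = -11664$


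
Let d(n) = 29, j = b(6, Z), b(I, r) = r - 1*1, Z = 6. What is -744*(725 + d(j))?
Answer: -560976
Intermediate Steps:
b(I, r) = -1 + r (b(I, r) = r - 1 = -1 + r)
j = 5 (j = -1 + 6 = 5)
-744*(725 + d(j)) = -744*(725 + 29) = -744*754 = -560976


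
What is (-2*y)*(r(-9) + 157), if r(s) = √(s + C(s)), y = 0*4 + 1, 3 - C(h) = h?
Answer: -314 - 2*√3 ≈ -317.46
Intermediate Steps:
C(h) = 3 - h
y = 1 (y = 0 + 1 = 1)
r(s) = √3 (r(s) = √(s + (3 - s)) = √3)
(-2*y)*(r(-9) + 157) = (-2*1)*(√3 + 157) = -2*(157 + √3) = -314 - 2*√3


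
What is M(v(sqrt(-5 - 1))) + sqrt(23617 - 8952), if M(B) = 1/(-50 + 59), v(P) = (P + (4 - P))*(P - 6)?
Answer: 1/9 + sqrt(14665) ≈ 121.21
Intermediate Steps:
v(P) = -24 + 4*P (v(P) = 4*(-6 + P) = -24 + 4*P)
M(B) = 1/9
M(v(sqrt(-5 - 1))) + sqrt(23617 - 8952) = 1/9 + sqrt(23617 - 8952) = 1/9 + sqrt(14665)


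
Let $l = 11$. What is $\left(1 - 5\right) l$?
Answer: $-44$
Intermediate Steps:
$\left(1 - 5\right) l = \left(1 - 5\right) 11 = \left(-4\right) 11 = -44$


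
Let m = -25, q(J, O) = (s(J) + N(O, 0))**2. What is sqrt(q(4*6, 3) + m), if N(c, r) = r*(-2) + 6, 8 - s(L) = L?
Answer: 5*sqrt(3) ≈ 8.6602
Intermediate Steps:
s(L) = 8 - L
N(c, r) = 6 - 2*r (N(c, r) = -2*r + 6 = 6 - 2*r)
q(J, O) = (14 - J)**2 (q(J, O) = ((8 - J) + (6 - 2*0))**2 = ((8 - J) + (6 + 0))**2 = ((8 - J) + 6)**2 = (14 - J)**2)
sqrt(q(4*6, 3) + m) = sqrt((-14 + 4*6)**2 - 25) = sqrt((-14 + 24)**2 - 25) = sqrt(10**2 - 25) = sqrt(100 - 25) = sqrt(75) = 5*sqrt(3)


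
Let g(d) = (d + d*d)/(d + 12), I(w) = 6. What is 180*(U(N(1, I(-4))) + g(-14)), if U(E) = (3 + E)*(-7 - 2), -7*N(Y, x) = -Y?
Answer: -150300/7 ≈ -21471.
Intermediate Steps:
N(Y, x) = Y/7 (N(Y, x) = -(-1)*Y/7 = Y/7)
g(d) = (d + d**2)/(12 + d)
U(E) = -27 - 9*E (U(E) = (3 + E)*(-9) = -27 - 9*E)
180*(U(N(1, I(-4))) + g(-14)) = 180*((-27 - 9/7) - 14*(1 - 14)/(12 - 14)) = 180*((-27 - 9*1/7) - 14*(-13)/(-2)) = 180*((-27 - 9/7) - 14*(-1/2)*(-13)) = 180*(-198/7 - 91) = 180*(-835/7) = -150300/7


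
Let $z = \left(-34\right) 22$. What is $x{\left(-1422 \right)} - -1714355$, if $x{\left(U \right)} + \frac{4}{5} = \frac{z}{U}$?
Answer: $\frac{6094531051}{3555} \approx 1.7144 \cdot 10^{6}$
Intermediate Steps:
$z = -748$
$x{\left(U \right)} = - \frac{4}{5} - \frac{748}{U}$
$x{\left(-1422 \right)} - -1714355 = \left(- \frac{4}{5} - \frac{748}{-1422}\right) - -1714355 = \left(- \frac{4}{5} - - \frac{374}{711}\right) + 1714355 = \left(- \frac{4}{5} + \frac{374}{711}\right) + 1714355 = - \frac{974}{3555} + 1714355 = \frac{6094531051}{3555}$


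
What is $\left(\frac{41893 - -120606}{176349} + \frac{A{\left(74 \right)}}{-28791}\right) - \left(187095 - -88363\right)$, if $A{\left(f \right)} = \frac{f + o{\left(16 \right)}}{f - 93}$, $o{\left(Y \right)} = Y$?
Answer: $- \frac{2952533128064393}{10718668569} \approx -2.7546 \cdot 10^{5}$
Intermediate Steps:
$A{\left(f \right)} = \frac{16 + f}{-93 + f}$ ($A{\left(f \right)} = \frac{f + 16}{f - 93} = \frac{16 + f}{-93 + f}$)
$\left(\frac{41893 - -120606}{176349} + \frac{A{\left(74 \right)}}{-28791}\right) - \left(187095 - -88363\right) = \left(\frac{41893 - -120606}{176349} + \frac{\frac{1}{-93 + 74} \left(16 + 74\right)}{-28791}\right) - \left(187095 - -88363\right) = \left(\left(41893 + 120606\right) \frac{1}{176349} + \frac{1}{-19} \cdot 90 \left(- \frac{1}{28791}\right)\right) - \left(187095 + 88363\right) = \left(162499 \cdot \frac{1}{176349} + \left(- \frac{1}{19}\right) 90 \left(- \frac{1}{28791}\right)\right) - 275458 = \left(\frac{162499}{176349} - - \frac{10}{60781}\right) - 275458 = \left(\frac{162499}{176349} + \frac{10}{60781}\right) - 275458 = \frac{9878615209}{10718668569} - 275458 = - \frac{2952533128064393}{10718668569}$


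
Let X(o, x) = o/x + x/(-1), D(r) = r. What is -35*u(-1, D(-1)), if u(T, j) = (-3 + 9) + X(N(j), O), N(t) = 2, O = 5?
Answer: -49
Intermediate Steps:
X(o, x) = -x + o/x (X(o, x) = o/x + x*(-1) = o/x - x = -x + o/x)
u(T, j) = 7/5 (u(T, j) = (-3 + 9) + (-1*5 + 2/5) = 6 + (-5 + 2*(⅕)) = 6 + (-5 + ⅖) = 6 - 23/5 = 7/5)
-35*u(-1, D(-1)) = -35*7/5 = -49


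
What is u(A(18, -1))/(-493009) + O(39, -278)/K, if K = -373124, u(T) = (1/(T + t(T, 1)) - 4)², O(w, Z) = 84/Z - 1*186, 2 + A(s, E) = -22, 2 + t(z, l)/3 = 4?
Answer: 965027717773/2071132345216044 ≈ 0.00046594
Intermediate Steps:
t(z, l) = 6 (t(z, l) = -6 + 3*4 = -6 + 12 = 6)
A(s, E) = -24 (A(s, E) = -2 - 22 = -24)
O(w, Z) = -186 + 84/Z (O(w, Z) = 84/Z - 186 = -186 + 84/Z)
u(T) = (-4 + 1/(6 + T))² (u(T) = (1/(T + 6) - 4)² = (1/(6 + T) - 4)² = (-4 + 1/(6 + T))²)
u(A(18, -1))/(-493009) + O(39, -278)/K = ((23 + 4*(-24))²/(6 - 24)²)/(-493009) + (-186 + 84/(-278))/(-373124) = ((23 - 96)²/(-18)²)*(-1/493009) + (-186 + 84*(-1/278))*(-1/373124) = ((1/324)*(-73)²)*(-1/493009) + (-186 - 42/139)*(-1/373124) = ((1/324)*5329)*(-1/493009) - 25896/139*(-1/373124) = (5329/324)*(-1/493009) + 6474/12966059 = -5329/159734916 + 6474/12966059 = 965027717773/2071132345216044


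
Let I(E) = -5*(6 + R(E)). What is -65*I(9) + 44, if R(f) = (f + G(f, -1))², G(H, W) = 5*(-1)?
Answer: 7194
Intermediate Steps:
G(H, W) = -5
R(f) = (-5 + f)² (R(f) = (f - 5)² = (-5 + f)²)
I(E) = -30 - 5*(-5 + E)² (I(E) = -5*(6 + (-5 + E)²) = -30 - 5*(-5 + E)²)
-65*I(9) + 44 = -65*(-30 - 5*(-5 + 9)²) + 44 = -65*(-30 - 5*4²) + 44 = -65*(-30 - 5*16) + 44 = -65*(-30 - 80) + 44 = -65*(-110) + 44 = 7150 + 44 = 7194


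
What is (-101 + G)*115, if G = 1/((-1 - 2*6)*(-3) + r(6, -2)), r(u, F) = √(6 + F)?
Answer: -476100/41 ≈ -11612.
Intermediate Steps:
G = 1/41 (G = 1/((-1 - 2*6)*(-3) + √(6 - 2)) = 1/((-1 - 12)*(-3) + √4) = 1/(-13*(-3) + 2) = 1/(39 + 2) = 1/41 ≈ 0.024390)
(-101 + G)*115 = (-101 + 1/41)*115 = -4140/41*115 = -476100/41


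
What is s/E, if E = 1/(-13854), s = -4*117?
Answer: 6483672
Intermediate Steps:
s = -468
E = -1/13854 ≈ -7.2181e-5
s/E = -468/(-1/13854) = -468*(-13854) = 6483672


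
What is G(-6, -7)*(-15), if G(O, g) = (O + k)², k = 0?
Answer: -540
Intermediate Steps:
G(O, g) = O² (G(O, g) = (O + 0)² = O²)
G(-6, -7)*(-15) = (-6)²*(-15) = 36*(-15) = -540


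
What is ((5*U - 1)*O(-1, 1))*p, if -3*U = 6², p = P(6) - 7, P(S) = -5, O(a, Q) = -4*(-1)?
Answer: 2928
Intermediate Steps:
O(a, Q) = 4
p = -12 (p = -5 - 7 = -12)
U = -12 (U = -⅓*6² = -⅓*36 = -12)
((5*U - 1)*O(-1, 1))*p = ((5*(-12) - 1)*4)*(-12) = ((-60 - 1)*4)*(-12) = -61*4*(-12) = -244*(-12) = 2928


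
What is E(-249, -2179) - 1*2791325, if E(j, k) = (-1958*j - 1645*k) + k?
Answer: 1278493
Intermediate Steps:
E(j, k) = -1958*j - 1644*k
E(-249, -2179) - 1*2791325 = (-1958*(-249) - 1644*(-2179)) - 1*2791325 = (487542 + 3582276) - 2791325 = 4069818 - 2791325 = 1278493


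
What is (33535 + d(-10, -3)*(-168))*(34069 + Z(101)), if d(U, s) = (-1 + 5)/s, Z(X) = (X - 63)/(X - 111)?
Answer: 5750035434/5 ≈ 1.1500e+9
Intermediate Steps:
Z(X) = (-63 + X)/(-111 + X)
d(U, s) = 4/s
(33535 + d(-10, -3)*(-168))*(34069 + Z(101)) = (33535 + (4/(-3))*(-168))*(34069 + (-63 + 101)/(-111 + 101)) = (33535 + (4*(-1/3))*(-168))*(34069 + 38/(-10)) = (33535 - 4/3*(-168))*(34069 - 1/10*38) = (33535 + 224)*(34069 - 19/5) = 33759*(170326/5) = 5750035434/5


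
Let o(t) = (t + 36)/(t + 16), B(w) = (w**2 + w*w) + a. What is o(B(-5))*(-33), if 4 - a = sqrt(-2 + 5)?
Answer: -207801/4897 - 660*sqrt(3)/4897 ≈ -42.668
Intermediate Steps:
a = 4 - sqrt(3) (a = 4 - sqrt(-2 + 5) = 4 - sqrt(3) ≈ 2.2679)
B(w) = 4 - sqrt(3) + 2*w**2 (B(w) = (w**2 + w*w) + (4 - sqrt(3)) = (w**2 + w**2) + (4 - sqrt(3)) = 2*w**2 + (4 - sqrt(3)) = 4 - sqrt(3) + 2*w**2)
o(t) = (36 + t)/(16 + t)
o(B(-5))*(-33) = ((36 + (4 - sqrt(3) + 2*(-5)**2))/(16 + (4 - sqrt(3) + 2*(-5)**2)))*(-33) = ((36 + (4 - sqrt(3) + 2*25))/(16 + (4 - sqrt(3) + 2*25)))*(-33) = ((36 + (4 - sqrt(3) + 50))/(16 + (4 - sqrt(3) + 50)))*(-33) = ((36 + (54 - sqrt(3)))/(16 + (54 - sqrt(3))))*(-33) = ((90 - sqrt(3))/(70 - sqrt(3)))*(-33) = -33*(90 - sqrt(3))/(70 - sqrt(3))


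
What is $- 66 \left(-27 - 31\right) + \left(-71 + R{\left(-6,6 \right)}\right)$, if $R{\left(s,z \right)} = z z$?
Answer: $3793$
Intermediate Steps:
$R{\left(s,z \right)} = z^{2}$
$- 66 \left(-27 - 31\right) + \left(-71 + R{\left(-6,6 \right)}\right) = - 66 \left(-27 - 31\right) - \left(71 - 6^{2}\right) = - 66 \left(-27 - 31\right) + \left(-71 + 36\right) = \left(-66\right) \left(-58\right) - 35 = 3828 - 35 = 3793$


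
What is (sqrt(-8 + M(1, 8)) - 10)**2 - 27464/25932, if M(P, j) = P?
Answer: 596053/6483 - 20*I*sqrt(7) ≈ 91.941 - 52.915*I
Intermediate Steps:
(sqrt(-8 + M(1, 8)) - 10)**2 - 27464/25932 = (sqrt(-8 + 1) - 10)**2 - 27464/25932 = (sqrt(-7) - 10)**2 - 27464/25932 = (I*sqrt(7) - 10)**2 - 1*6866/6483 = (-10 + I*sqrt(7))**2 - 6866/6483 = -6866/6483 + (-10 + I*sqrt(7))**2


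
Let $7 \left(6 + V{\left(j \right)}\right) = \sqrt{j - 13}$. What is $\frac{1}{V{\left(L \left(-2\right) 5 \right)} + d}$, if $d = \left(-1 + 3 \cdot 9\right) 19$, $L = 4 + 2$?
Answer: $\frac{23912}{11669129} - \frac{7 i \sqrt{73}}{11669129} \approx 0.0020492 - 5.1253 \cdot 10^{-6} i$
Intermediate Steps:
$L = 6$
$V{\left(j \right)} = -6 + \frac{\sqrt{-13 + j}}{7}$ ($V{\left(j \right)} = -6 + \frac{\sqrt{j - 13}}{7} = -6 + \frac{\sqrt{-13 + j}}{7}$)
$d = 494$ ($d = \left(-1 + 27\right) 19 = 26 \cdot 19 = 494$)
$\frac{1}{V{\left(L \left(-2\right) 5 \right)} + d} = \frac{1}{\left(-6 + \frac{\sqrt{-13 + 6 \left(-2\right) 5}}{7}\right) + 494} = \frac{1}{\left(-6 + \frac{\sqrt{-13 - 60}}{7}\right) + 494} = \frac{1}{\left(-6 + \frac{\sqrt{-73}}{7}\right) + 494} = \frac{1}{\left(-6 + \frac{i \sqrt{73}}{7}\right) + 494} = \frac{1}{488 + \frac{i \sqrt{73}}{7}}$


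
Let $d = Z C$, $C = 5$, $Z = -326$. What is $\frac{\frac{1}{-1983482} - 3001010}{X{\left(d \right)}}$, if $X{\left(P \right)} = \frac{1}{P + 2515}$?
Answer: $- \frac{5267917645386585}{1983482} \approx -2.6559 \cdot 10^{9}$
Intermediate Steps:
$d = -1630$ ($d = \left(-326\right) 5 = -1630$)
$X{\left(P \right)} = \frac{1}{2515 + P}$
$\frac{\frac{1}{-1983482} - 3001010}{X{\left(d \right)}} = \frac{\frac{1}{-1983482} - 3001010}{\frac{1}{2515 - 1630}} = \frac{- \frac{1}{1983482} - 3001010}{\frac{1}{885}} = - \frac{5952449316821 \frac{1}{\frac{1}{885}}}{1983482} = \left(- \frac{5952449316821}{1983482}\right) 885 = - \frac{5267917645386585}{1983482}$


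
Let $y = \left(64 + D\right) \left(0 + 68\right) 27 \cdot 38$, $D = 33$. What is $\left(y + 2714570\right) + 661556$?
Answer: $10143622$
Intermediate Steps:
$y = 6767496$ ($y = \left(64 + 33\right) \left(0 + 68\right) 27 \cdot 38 = 97 \cdot 68 \cdot 27 \cdot 38 = 6596 \cdot 27 \cdot 38 = 178092 \cdot 38 = 6767496$)
$\left(y + 2714570\right) + 661556 = \left(6767496 + 2714570\right) + 661556 = 9482066 + 661556 = 10143622$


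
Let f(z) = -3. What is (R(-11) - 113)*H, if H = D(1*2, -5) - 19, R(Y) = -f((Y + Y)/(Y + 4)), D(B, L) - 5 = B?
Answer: 1320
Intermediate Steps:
D(B, L) = 5 + B
R(Y) = 3 (R(Y) = -1*(-3) = 3)
H = -12 (H = (5 + 1*2) - 19 = (5 + 2) - 19 = 7 - 19 = -12)
(R(-11) - 113)*H = (3 - 113)*(-12) = -110*(-12) = 1320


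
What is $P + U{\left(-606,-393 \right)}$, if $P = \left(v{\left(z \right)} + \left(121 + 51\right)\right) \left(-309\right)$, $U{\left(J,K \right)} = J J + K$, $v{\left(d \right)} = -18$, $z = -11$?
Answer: $319257$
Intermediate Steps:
$U{\left(J,K \right)} = K + J^{2}$ ($U{\left(J,K \right)} = J^{2} + K = K + J^{2}$)
$P = -47586$ ($P = \left(-18 + \left(121 + 51\right)\right) \left(-309\right) = \left(-18 + 172\right) \left(-309\right) = 154 \left(-309\right) = -47586$)
$P + U{\left(-606,-393 \right)} = -47586 - \left(393 - \left(-606\right)^{2}\right) = -47586 + \left(-393 + 367236\right) = -47586 + 366843 = 319257$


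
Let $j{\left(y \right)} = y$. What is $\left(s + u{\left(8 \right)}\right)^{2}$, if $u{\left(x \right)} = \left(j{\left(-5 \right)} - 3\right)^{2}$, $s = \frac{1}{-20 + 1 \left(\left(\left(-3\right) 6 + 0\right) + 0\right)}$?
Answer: $\frac{5909761}{1444} \approx 4092.6$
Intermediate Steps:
$s = - \frac{1}{38}$ ($s = \frac{1}{-20 + 1 \left(\left(-18 + 0\right) + 0\right)} = \frac{1}{-20 + 1 \left(-18 + 0\right)} = \frac{1}{-20 + 1 \left(-18\right)} = \frac{1}{-20 - 18} = \frac{1}{-38} = - \frac{1}{38} \approx -0.026316$)
$u{\left(x \right)} = 64$ ($u{\left(x \right)} = \left(-5 - 3\right)^{2} = \left(-8\right)^{2} = 64$)
$\left(s + u{\left(8 \right)}\right)^{2} = \left(- \frac{1}{38} + 64\right)^{2} = \left(\frac{2431}{38}\right)^{2} = \frac{5909761}{1444}$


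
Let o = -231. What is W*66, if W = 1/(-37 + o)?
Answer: -33/134 ≈ -0.24627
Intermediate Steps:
W = -1/268 (W = 1/(-37 - 231) = 1/(-268) = -1/268 ≈ -0.0037313)
W*66 = -1/268*66 = -33/134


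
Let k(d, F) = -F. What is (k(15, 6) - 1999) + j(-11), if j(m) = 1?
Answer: -2004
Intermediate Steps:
(k(15, 6) - 1999) + j(-11) = (-1*6 - 1999) + 1 = (-6 - 1999) + 1 = -2005 + 1 = -2004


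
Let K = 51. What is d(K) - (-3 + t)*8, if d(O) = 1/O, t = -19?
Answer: 8977/51 ≈ 176.02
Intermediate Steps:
d(K) - (-3 + t)*8 = 1/51 - (-3 - 19)*8 = 1/51 - (-22)*8 = 1/51 - 1*(-176) = 1/51 + 176 = 8977/51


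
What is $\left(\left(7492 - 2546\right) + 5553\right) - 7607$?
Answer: $2892$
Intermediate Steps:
$\left(\left(7492 - 2546\right) + 5553\right) - 7607 = \left(4946 + 5553\right) - 7607 = 10499 - 7607 = 2892$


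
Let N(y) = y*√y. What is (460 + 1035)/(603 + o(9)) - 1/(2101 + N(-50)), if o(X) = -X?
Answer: 2261619167/898761798 - 250*I*√2/4539201 ≈ 2.5164 - 7.7889e-5*I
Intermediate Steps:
N(y) = y^(3/2)
(460 + 1035)/(603 + o(9)) - 1/(2101 + N(-50)) = (460 + 1035)/(603 - 1*9) - 1/(2101 + (-50)^(3/2)) = 1495/(603 - 9) - 1/(2101 - 250*I*√2) = 1495/594 - 1/(2101 - 250*I*√2)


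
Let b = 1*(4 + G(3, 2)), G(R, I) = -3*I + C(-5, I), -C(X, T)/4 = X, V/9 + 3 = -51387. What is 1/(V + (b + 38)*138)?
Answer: -1/454782 ≈ -2.1989e-6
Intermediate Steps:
V = -462510 (V = -27 + 9*(-51387) = -27 - 462483 = -462510)
C(X, T) = -4*X
G(R, I) = 20 - 3*I (G(R, I) = -3*I - 4*(-5) = -3*I + 20 = 20 - 3*I)
b = 18 (b = 1*(4 + (20 - 3*2)) = 1*(4 + (20 - 6)) = 1*(4 + 14) = 1*18 = 18)
1/(V + (b + 38)*138) = 1/(-462510 + (18 + 38)*138) = 1/(-462510 + 56*138) = 1/(-462510 + 7728) = 1/(-454782) = -1/454782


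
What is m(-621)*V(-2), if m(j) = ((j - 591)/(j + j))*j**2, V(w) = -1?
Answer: -376326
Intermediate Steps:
m(j) = j*(-591 + j)/2 (m(j) = ((-591 + j)/((2*j)))*j**2 = ((-591 + j)*(1/(2*j)))*j**2 = ((-591 + j)/(2*j))*j**2 = j*(-591 + j)/2)
m(-621)*V(-2) = ((1/2)*(-621)*(-591 - 621))*(-1) = ((1/2)*(-621)*(-1212))*(-1) = 376326*(-1) = -376326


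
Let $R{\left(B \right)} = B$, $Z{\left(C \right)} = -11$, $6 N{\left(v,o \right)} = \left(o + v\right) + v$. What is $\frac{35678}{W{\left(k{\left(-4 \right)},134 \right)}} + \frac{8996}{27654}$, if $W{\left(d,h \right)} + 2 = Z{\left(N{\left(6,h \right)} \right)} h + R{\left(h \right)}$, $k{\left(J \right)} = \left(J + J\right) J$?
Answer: $- \frac{22149245}{843447} \approx -26.26$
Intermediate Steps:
$N{\left(v,o \right)} = \frac{v}{3} + \frac{o}{6}$ ($N{\left(v,o \right)} = \frac{\left(o + v\right) + v}{6} = \frac{o + 2 v}{6} = \frac{v}{3} + \frac{o}{6}$)
$k{\left(J \right)} = 2 J^{2}$ ($k{\left(J \right)} = 2 J J = 2 J^{2}$)
$W{\left(d,h \right)} = -2 - 10 h$ ($W{\left(d,h \right)} = -2 + \left(- 11 h + h\right) = -2 - 10 h$)
$\frac{35678}{W{\left(k{\left(-4 \right)},134 \right)}} + \frac{8996}{27654} = \frac{35678}{-2 - 1340} + \frac{8996}{27654} = \frac{35678}{-2 - 1340} + 8996 \cdot \frac{1}{27654} = \frac{35678}{-1342} + \frac{4498}{13827} = 35678 \left(- \frac{1}{1342}\right) + \frac{4498}{13827} = - \frac{17839}{671} + \frac{4498}{13827} = - \frac{22149245}{843447}$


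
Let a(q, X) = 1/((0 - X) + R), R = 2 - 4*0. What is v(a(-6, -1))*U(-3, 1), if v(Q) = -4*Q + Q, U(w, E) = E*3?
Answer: -3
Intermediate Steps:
R = 2 (R = 2 + 0 = 2)
U(w, E) = 3*E
a(q, X) = 1/(2 - X) (a(q, X) = 1/((0 - X) + 2) = 1/(-X + 2) = 1/(2 - X))
v(Q) = -3*Q
v(a(-6, -1))*U(-3, 1) = (-(-3)/(-2 - 1))*(3*1) = -(-3)/(-3)*3 = -(-3)*(-1)/3*3 = -3*⅓*3 = -1*3 = -3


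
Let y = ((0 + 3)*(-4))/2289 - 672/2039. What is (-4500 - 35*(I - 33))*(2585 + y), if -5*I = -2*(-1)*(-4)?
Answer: -13675798351153/1555757 ≈ -8.7904e+6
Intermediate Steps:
I = 8/5 (I = -(-2*(-1))*(-4)/5 = -2*(-4)/5 = -1/5*(-8) = 8/5 ≈ 1.6000)
y = -520892/1555757 (y = (3*(-4))*(1/2289) - 672*1/2039 = -12*1/2289 - 672/2039 = -4/763 - 672/2039 = -520892/1555757 ≈ -0.33482)
(-4500 - 35*(I - 33))*(2585 + y) = (-4500 - 35*(8/5 - 33))*(2585 - 520892/1555757) = (-4500 - 35*(-157/5))*(4021110953/1555757) = (-4500 + 1099)*(4021110953/1555757) = -3401*4021110953/1555757 = -13675798351153/1555757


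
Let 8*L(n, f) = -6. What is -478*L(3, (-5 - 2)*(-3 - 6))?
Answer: 717/2 ≈ 358.50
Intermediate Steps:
L(n, f) = -3/4 (L(n, f) = (1/8)*(-6) = -3/4)
-478*L(3, (-5 - 2)*(-3 - 6)) = -478*(-3/4) = 717/2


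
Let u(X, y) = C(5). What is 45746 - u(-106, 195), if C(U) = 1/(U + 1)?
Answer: 274475/6 ≈ 45746.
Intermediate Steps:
C(U) = 1/(1 + U)
u(X, y) = 1/6 (u(X, y) = 1/(1 + 5) = 1/6)
45746 - u(-106, 195) = 45746 - 1*1/6 = 45746 - 1/6 = 274475/6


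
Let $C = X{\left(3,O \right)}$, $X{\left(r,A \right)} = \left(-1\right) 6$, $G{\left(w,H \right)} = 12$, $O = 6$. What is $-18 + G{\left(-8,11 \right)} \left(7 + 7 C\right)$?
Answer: $-438$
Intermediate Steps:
$X{\left(r,A \right)} = -6$
$C = -6$
$-18 + G{\left(-8,11 \right)} \left(7 + 7 C\right) = -18 + 12 \left(7 + 7 \left(-6\right)\right) = -18 + 12 \left(7 - 42\right) = -18 + 12 \left(-35\right) = -18 - 420 = -438$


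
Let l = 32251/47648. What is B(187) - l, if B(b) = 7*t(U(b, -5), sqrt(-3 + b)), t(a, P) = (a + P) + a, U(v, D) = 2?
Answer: 1301893/47648 + 14*sqrt(46) ≈ 122.28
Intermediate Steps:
l = 32251/47648 (l = 32251*(1/47648) = 32251/47648 ≈ 0.67686)
t(a, P) = P + 2*a (t(a, P) = (P + a) + a = P + 2*a)
B(b) = 28 + 7*sqrt(-3 + b) (B(b) = 7*(sqrt(-3 + b) + 2*2) = 7*(sqrt(-3 + b) + 4) = 7*(4 + sqrt(-3 + b)) = 28 + 7*sqrt(-3 + b))
B(187) - l = (28 + 7*sqrt(-3 + 187)) - 1*32251/47648 = (28 + 7*sqrt(184)) - 32251/47648 = (28 + 7*(2*sqrt(46))) - 32251/47648 = (28 + 14*sqrt(46)) - 32251/47648 = 1301893/47648 + 14*sqrt(46)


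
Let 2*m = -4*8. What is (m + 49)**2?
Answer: 1089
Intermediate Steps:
m = -16 (m = (-4*8)/2 = (1/2)*(-32) = -16)
(m + 49)**2 = (-16 + 49)**2 = 33**2 = 1089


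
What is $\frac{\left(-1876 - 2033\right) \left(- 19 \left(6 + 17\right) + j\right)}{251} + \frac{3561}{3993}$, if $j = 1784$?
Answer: $- \frac{7007980076}{334081} \approx -20977.0$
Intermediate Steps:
$\frac{\left(-1876 - 2033\right) \left(- 19 \left(6 + 17\right) + j\right)}{251} + \frac{3561}{3993} = \frac{\left(-1876 - 2033\right) \left(- 19 \left(6 + 17\right) + 1784\right)}{251} + \frac{3561}{3993} = - 3909 \left(\left(-19\right) 23 + 1784\right) \frac{1}{251} + 3561 \cdot \frac{1}{3993} = - 3909 \left(-437 + 1784\right) \frac{1}{251} + \frac{1187}{1331} = \left(-3909\right) 1347 \cdot \frac{1}{251} + \frac{1187}{1331} = \left(-5265423\right) \frac{1}{251} + \frac{1187}{1331} = - \frac{5265423}{251} + \frac{1187}{1331} = - \frac{7007980076}{334081}$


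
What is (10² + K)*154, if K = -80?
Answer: 3080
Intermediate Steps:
(10² + K)*154 = (10² - 80)*154 = (100 - 80)*154 = 20*154 = 3080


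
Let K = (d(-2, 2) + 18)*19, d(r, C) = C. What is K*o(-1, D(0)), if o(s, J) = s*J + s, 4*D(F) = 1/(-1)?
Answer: -285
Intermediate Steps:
D(F) = -1/4 (D(F) = (1/4)/(-1) = (1/4)*(-1) = -1/4)
K = 380 (K = (2 + 18)*19 = 20*19 = 380)
o(s, J) = s + J*s (o(s, J) = J*s + s = s + J*s)
K*o(-1, D(0)) = 380*(-(1 - 1/4)) = 380*(-1*3/4) = 380*(-3/4) = -285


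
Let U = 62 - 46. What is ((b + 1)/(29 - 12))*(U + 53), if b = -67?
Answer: -4554/17 ≈ -267.88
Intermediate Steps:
U = 16
((b + 1)/(29 - 12))*(U + 53) = ((-67 + 1)/(29 - 12))*(16 + 53) = -66/17*69 = -4554/17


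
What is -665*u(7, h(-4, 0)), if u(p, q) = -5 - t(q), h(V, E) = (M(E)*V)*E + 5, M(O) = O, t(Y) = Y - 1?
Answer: 5985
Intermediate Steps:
t(Y) = -1 + Y
h(V, E) = 5 + V*E² (h(V, E) = (E*V)*E + 5 = V*E² + 5 = 5 + V*E²)
u(p, q) = -4 - q (u(p, q) = -5 - (-1 + q) = -5 + (1 - q) = -4 - q)
-665*u(7, h(-4, 0)) = -665*(-4 - (5 - 4*0²)) = -665*(-4 - (5 - 4*0)) = -665*(-4 - (5 + 0)) = -665*(-4 - 1*5) = -665*(-4 - 5) = -665*(-9) = 5985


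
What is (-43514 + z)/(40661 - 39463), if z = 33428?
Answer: -5043/599 ≈ -8.4190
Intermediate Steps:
(-43514 + z)/(40661 - 39463) = (-43514 + 33428)/(40661 - 39463) = -10086/1198 = -10086*1/1198 = -5043/599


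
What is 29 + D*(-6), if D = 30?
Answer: -151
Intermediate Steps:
29 + D*(-6) = 29 + 30*(-6) = 29 - 180 = -151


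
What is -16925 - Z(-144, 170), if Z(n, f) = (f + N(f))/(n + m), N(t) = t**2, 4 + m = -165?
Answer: -5268455/313 ≈ -16832.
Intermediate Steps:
m = -169 (m = -4 - 165 = -169)
Z(n, f) = (f + f**2)/(-169 + n) (Z(n, f) = (f + f**2)/(n - 169) = (f + f**2)/(-169 + n))
-16925 - Z(-144, 170) = -16925 - 170*(1 + 170)/(-169 - 144) = -16925 - 170*171/(-313) = -16925 - 170*(-1)*171/313 = -16925 - 1*(-29070/313) = -16925 + 29070/313 = -5268455/313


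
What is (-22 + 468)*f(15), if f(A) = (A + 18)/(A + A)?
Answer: 2453/5 ≈ 490.60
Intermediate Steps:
f(A) = (18 + A)/(2*A) (f(A) = (18 + A)/((2*A)) = (18 + A)*(1/(2*A)) = (18 + A)/(2*A))
(-22 + 468)*f(15) = (-22 + 468)*((½)*(18 + 15)/15) = 446*((½)*(1/15)*33) = 446*(11/10) = 2453/5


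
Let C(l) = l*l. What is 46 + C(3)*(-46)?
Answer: -368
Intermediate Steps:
C(l) = l**2
46 + C(3)*(-46) = 46 + 3**2*(-46) = 46 + 9*(-46) = 46 - 414 = -368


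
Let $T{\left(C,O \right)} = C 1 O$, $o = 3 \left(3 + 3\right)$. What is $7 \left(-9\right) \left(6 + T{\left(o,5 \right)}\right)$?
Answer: $-6048$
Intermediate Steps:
$o = 18$ ($o = 3 \cdot 6 = 18$)
$T{\left(C,O \right)} = C O$
$7 \left(-9\right) \left(6 + T{\left(o,5 \right)}\right) = 7 \left(-9\right) \left(6 + 18 \cdot 5\right) = - 63 \left(6 + 90\right) = \left(-63\right) 96 = -6048$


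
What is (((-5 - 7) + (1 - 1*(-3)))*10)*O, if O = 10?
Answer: -800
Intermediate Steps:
(((-5 - 7) + (1 - 1*(-3)))*10)*O = (((-5 - 7) + (1 - 1*(-3)))*10)*10 = ((-12 + (1 + 3))*10)*10 = ((-12 + 4)*10)*10 = -8*10*10 = -80*10 = -800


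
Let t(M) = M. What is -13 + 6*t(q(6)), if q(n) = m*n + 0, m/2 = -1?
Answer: -85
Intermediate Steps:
m = -2 (m = 2*(-1) = -2)
q(n) = -2*n (q(n) = -2*n + 0 = -2*n)
-13 + 6*t(q(6)) = -13 + 6*(-2*6) = -13 + 6*(-12) = -13 - 72 = -85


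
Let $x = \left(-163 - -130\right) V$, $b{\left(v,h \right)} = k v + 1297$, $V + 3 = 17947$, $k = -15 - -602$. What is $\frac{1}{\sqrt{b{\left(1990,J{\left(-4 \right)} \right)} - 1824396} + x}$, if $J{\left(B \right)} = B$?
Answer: $- \frac{197384}{116881548691} - \frac{i \sqrt{654969}}{350644646073} \approx -1.6888 \cdot 10^{-6} - 2.308 \cdot 10^{-9} i$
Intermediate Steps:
$k = 587$ ($k = -15 + 602 = 587$)
$V = 17944$ ($V = -3 + 17947 = 17944$)
$b{\left(v,h \right)} = 1297 + 587 v$ ($b{\left(v,h \right)} = 587 v + 1297 = 1297 + 587 v$)
$x = -592152$ ($x = \left(-163 - -130\right) 17944 = \left(-163 + 130\right) 17944 = \left(-33\right) 17944 = -592152$)
$\frac{1}{\sqrt{b{\left(1990,J{\left(-4 \right)} \right)} - 1824396} + x} = \frac{1}{\sqrt{\left(1297 + 587 \cdot 1990\right) - 1824396} - 592152} = \frac{1}{\sqrt{\left(1297 + 1168130\right) - 1824396} - 592152} = \frac{1}{\sqrt{1169427 - 1824396} - 592152} = \frac{1}{\sqrt{-654969} - 592152} = \frac{1}{i \sqrt{654969} - 592152} = \frac{1}{-592152 + i \sqrt{654969}}$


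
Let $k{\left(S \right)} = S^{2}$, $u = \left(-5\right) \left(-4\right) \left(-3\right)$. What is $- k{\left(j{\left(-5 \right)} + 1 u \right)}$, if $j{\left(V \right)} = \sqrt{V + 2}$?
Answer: $-3597 + 120 i \sqrt{3} \approx -3597.0 + 207.85 i$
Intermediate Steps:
$j{\left(V \right)} = \sqrt{2 + V}$
$u = -60$ ($u = 20 \left(-3\right) = -60$)
$- k{\left(j{\left(-5 \right)} + 1 u \right)} = - \left(\sqrt{2 - 5} + 1 \left(-60\right)\right)^{2} = - \left(\sqrt{-3} - 60\right)^{2} = - \left(i \sqrt{3} - 60\right)^{2} = - \left(-60 + i \sqrt{3}\right)^{2}$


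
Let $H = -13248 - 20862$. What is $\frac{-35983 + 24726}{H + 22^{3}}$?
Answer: $\frac{11257}{23462} \approx 0.4798$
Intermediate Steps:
$H = -34110$ ($H = -13248 - 20862 = -34110$)
$\frac{-35983 + 24726}{H + 22^{3}} = \frac{-35983 + 24726}{-34110 + 22^{3}} = - \frac{11257}{-34110 + 10648} = - \frac{11257}{-23462} = \left(-11257\right) \left(- \frac{1}{23462}\right) = \frac{11257}{23462}$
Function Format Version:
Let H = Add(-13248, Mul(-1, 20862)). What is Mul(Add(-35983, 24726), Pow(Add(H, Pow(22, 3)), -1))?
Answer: Rational(11257, 23462) ≈ 0.47980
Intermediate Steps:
H = -34110 (H = Add(-13248, -20862) = -34110)
Mul(Add(-35983, 24726), Pow(Add(H, Pow(22, 3)), -1)) = Mul(Add(-35983, 24726), Pow(Add(-34110, Pow(22, 3)), -1)) = Mul(-11257, Pow(Add(-34110, 10648), -1)) = Mul(-11257, Pow(-23462, -1)) = Mul(-11257, Rational(-1, 23462)) = Rational(11257, 23462)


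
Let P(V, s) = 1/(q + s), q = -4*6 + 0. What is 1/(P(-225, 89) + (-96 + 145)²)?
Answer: 65/156066 ≈ 0.00041649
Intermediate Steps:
q = -24 (q = -24 + 0 = -24)
P(V, s) = 1/(-24 + s)
1/(P(-225, 89) + (-96 + 145)²) = 1/(1/(-24 + 89) + (-96 + 145)²) = 1/(1/65 + 49²) = 1/(1/65 + 2401) = 1/(156066/65) = 65/156066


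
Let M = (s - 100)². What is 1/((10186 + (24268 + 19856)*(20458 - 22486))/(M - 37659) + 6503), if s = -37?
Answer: 9445/106157478 ≈ 8.8972e-5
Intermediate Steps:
M = 18769 (M = (-37 - 100)² = (-137)² = 18769)
1/((10186 + (24268 + 19856)*(20458 - 22486))/(M - 37659) + 6503) = 1/((10186 + (24268 + 19856)*(20458 - 22486))/(18769 - 37659) + 6503) = 1/((10186 + 44124*(-2028))/(-18890) + 6503) = 1/((10186 - 89483472)*(-1/18890) + 6503) = 1/(-89473286*(-1/18890) + 6503) = 1/(44736643/9445 + 6503) = 1/(106157478/9445) = 9445/106157478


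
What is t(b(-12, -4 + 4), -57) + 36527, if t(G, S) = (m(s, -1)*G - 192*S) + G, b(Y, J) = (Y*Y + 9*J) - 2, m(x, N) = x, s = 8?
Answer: 48749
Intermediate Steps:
b(Y, J) = -2 + Y² + 9*J (b(Y, J) = (Y² + 9*J) - 2 = -2 + Y² + 9*J)
t(G, S) = -192*S + 9*G (t(G, S) = (8*G - 192*S) + G = (-192*S + 8*G) + G = -192*S + 9*G)
t(b(-12, -4 + 4), -57) + 36527 = (-192*(-57) + 9*(-2 + (-12)² + 9*(-4 + 4))) + 36527 = (10944 + 9*(-2 + 144 + 9*0)) + 36527 = (10944 + 9*(-2 + 144 + 0)) + 36527 = (10944 + 9*142) + 36527 = (10944 + 1278) + 36527 = 12222 + 36527 = 48749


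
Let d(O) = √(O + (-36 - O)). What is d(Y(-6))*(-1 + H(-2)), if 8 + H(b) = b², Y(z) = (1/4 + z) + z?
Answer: -30*I ≈ -30.0*I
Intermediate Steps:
Y(z) = ¼ + 2*z (Y(z) = (¼ + z) + z = ¼ + 2*z)
H(b) = -8 + b²
d(O) = 6*I (d(O) = √(-36) = 6*I)
d(Y(-6))*(-1 + H(-2)) = (6*I)*(-1 + (-8 + (-2)²)) = (6*I)*(-1 + (-8 + 4)) = (6*I)*(-1 - 4) = (6*I)*(-5) = -30*I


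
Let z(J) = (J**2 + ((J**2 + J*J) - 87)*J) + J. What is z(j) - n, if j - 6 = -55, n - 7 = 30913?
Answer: -259603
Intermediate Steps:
n = 30920 (n = 7 + 30913 = 30920)
j = -49 (j = 6 - 55 = -49)
z(J) = J + J**2 + J*(-87 + 2*J**2) (z(J) = (J**2 + ((J**2 + J**2) - 87)*J) + J = (J**2 + (2*J**2 - 87)*J) + J = (J**2 + (-87 + 2*J**2)*J) + J = (J**2 + J*(-87 + 2*J**2)) + J = J + J**2 + J*(-87 + 2*J**2))
z(j) - n = -49*(-86 - 49 + 2*(-49)**2) - 1*30920 = -49*(-86 - 49 + 2*2401) - 30920 = -49*(-86 - 49 + 4802) - 30920 = -49*4667 - 30920 = -228683 - 30920 = -259603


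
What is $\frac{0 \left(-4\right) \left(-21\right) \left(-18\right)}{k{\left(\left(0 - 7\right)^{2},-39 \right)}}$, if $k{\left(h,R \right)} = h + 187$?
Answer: $0$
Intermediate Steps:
$k{\left(h,R \right)} = 187 + h$
$\frac{0 \left(-4\right) \left(-21\right) \left(-18\right)}{k{\left(\left(0 - 7\right)^{2},-39 \right)}} = \frac{0 \left(-4\right) \left(-21\right) \left(-18\right)}{187 + \left(0 - 7\right)^{2}} = \frac{0 \cdot 84 \left(-18\right)}{187 + \left(-7\right)^{2}} = \frac{0 \left(-1512\right)}{187 + 49} = \frac{0}{236} = 0 \cdot \frac{1}{236} = 0$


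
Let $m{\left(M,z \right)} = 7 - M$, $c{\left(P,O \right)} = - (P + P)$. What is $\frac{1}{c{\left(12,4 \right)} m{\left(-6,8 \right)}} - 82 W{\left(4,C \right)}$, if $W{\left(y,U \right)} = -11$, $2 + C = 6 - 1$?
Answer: $\frac{281423}{312} \approx 902.0$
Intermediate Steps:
$C = 3$ ($C = -2 + \left(6 - 1\right) = -2 + 5 = 3$)
$c{\left(P,O \right)} = - 2 P$
$\frac{1}{c{\left(12,4 \right)} m{\left(-6,8 \right)}} - 82 W{\left(4,C \right)} = \frac{1}{\left(-2\right) 12 \left(7 - -6\right)} - -902 = \frac{1}{\left(-24\right) \left(7 + 6\right)} + 902 = - \frac{1}{24 \cdot 13} + 902 = \left(- \frac{1}{24}\right) \frac{1}{13} + 902 = - \frac{1}{312} + 902 = \frac{281423}{312}$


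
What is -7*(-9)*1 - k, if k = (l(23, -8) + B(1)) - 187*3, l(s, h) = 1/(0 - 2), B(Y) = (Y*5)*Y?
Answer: 1239/2 ≈ 619.50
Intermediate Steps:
B(Y) = 5*Y**2 (B(Y) = (5*Y)*Y = 5*Y**2)
l(s, h) = -1/2 (l(s, h) = 1/(-2) = -1/2)
k = -1113/2 (k = (-1/2 + 5*1**2) - 187*3 = (-1/2 + 5*1) - 561 = (-1/2 + 5) - 561 = 9/2 - 561 = -1113/2 ≈ -556.50)
-7*(-9)*1 - k = -7*(-9)*1 - 1*(-1113/2) = 63*1 + 1113/2 = 63 + 1113/2 = 1239/2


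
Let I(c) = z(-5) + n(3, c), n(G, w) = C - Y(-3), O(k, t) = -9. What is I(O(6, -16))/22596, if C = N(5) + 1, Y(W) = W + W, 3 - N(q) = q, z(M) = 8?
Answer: 13/22596 ≈ 0.00057532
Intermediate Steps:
N(q) = 3 - q
Y(W) = 2*W
C = -1 (C = (3 - 1*5) + 1 = (3 - 5) + 1 = -2 + 1 = -1)
n(G, w) = 5 (n(G, w) = -1 - 2*(-3) = -1 - 1*(-6) = -1 + 6 = 5)
I(c) = 13 (I(c) = 8 + 5 = 13)
I(O(6, -16))/22596 = 13/22596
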